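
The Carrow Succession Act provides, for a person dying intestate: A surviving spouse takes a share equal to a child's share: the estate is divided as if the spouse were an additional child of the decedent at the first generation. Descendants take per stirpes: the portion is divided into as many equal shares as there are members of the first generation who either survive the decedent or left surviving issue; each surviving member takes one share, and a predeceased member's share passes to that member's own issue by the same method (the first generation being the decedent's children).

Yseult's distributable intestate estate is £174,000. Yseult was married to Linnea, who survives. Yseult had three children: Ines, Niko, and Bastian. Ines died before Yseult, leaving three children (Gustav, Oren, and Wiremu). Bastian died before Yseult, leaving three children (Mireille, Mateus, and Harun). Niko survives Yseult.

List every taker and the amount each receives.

Linnea: £43,500; Gustav: £14,500; Oren: £14,500; Wiremu: £14,500; Niko: £43,500; Mireille: £14,500; Mateus: £14,500; Harun: £14,500

The spouse counts as an additional share at the children's level, so there are 4 primary shares of £43,500. Linnea takes one such share (£43,500).
The children's combined portion (£130,500) is divided into 3 shares of £43,500: Niko takes £43,500; Ines's £43,500 share passes to Ines's issue; Bastian's £43,500 share passes to Bastian's issue.
Ines's share (£43,500) is divided into 3 shares of £14,500: Gustav, Oren, and Wiremu each take £14,500.
Bastian's share (£43,500) is divided into 3 shares of £14,500: Mireille, Mateus, and Harun each take £14,500.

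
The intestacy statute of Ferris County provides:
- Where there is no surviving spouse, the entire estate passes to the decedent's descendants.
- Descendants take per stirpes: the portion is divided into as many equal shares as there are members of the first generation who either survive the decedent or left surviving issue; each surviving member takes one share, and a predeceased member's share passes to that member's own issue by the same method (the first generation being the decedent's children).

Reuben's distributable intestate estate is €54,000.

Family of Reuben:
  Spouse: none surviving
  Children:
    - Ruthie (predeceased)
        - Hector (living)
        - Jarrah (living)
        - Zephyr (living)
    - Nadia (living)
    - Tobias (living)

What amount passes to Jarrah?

Jarrah receives €6,000.

The entire €54,000 passes to the descendants.
That amount (€54,000) is divided into 3 shares of €18,000: Nadia and Tobias each take €18,000; Ruthie's €18,000 share passes to Ruthie's issue.
Ruthie's share (€18,000) is divided into 3 shares of €6,000: Hector, Jarrah, and Zephyr each take €6,000.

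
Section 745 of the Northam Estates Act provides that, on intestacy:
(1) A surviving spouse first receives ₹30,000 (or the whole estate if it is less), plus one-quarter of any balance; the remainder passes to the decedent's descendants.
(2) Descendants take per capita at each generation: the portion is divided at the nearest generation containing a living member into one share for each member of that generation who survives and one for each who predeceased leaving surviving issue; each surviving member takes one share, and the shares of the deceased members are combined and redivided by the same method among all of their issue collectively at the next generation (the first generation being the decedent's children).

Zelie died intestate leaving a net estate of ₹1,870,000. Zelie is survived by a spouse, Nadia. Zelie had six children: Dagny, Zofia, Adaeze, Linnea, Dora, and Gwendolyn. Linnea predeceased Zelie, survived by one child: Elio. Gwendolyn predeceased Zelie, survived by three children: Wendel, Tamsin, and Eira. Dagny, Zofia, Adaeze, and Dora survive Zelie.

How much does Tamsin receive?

Nadia first takes ₹30,000, leaving a balance of ₹1,840,000. Nadia then takes one-quarter of the balance (₹460,000), for a total of ₹490,000. The remaining ₹1,380,000 passes to the descendants.
The descendants' portion (₹1,380,000) is divided at the children's generation into 6 shares of ₹230,000. Dagny, Zofia, Adaeze, and Dora each take ₹230,000. The 2 shares of the deceased (Linnea and Gwendolyn) are combined into a pool of ₹460,000.
That pool (₹460,000) is divided at the grandchildren's generation equally among Elio, Wendel, Tamsin, and Eira: ₹115,000 each.

Tamsin receives ₹115,000.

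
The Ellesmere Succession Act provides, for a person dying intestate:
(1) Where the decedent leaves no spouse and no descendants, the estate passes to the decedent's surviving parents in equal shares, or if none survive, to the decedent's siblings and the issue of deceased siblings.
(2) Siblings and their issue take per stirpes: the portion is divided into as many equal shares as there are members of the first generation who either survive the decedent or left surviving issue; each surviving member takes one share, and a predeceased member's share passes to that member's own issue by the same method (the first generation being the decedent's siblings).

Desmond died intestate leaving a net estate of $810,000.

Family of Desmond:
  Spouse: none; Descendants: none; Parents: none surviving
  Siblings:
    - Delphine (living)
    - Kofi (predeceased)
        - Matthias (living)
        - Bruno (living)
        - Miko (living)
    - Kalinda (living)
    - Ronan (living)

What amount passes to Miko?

The entire $810,000 passes to the siblings and their issue.
That amount ($810,000) is divided into 4 shares of $202,500: Delphine, Kalinda, and Ronan each take $202,500; Kofi's $202,500 share passes to Kofi's issue.
Kofi's share ($202,500) is divided into 3 shares of $67,500: Matthias, Bruno, and Miko each take $67,500.

Miko receives $67,500.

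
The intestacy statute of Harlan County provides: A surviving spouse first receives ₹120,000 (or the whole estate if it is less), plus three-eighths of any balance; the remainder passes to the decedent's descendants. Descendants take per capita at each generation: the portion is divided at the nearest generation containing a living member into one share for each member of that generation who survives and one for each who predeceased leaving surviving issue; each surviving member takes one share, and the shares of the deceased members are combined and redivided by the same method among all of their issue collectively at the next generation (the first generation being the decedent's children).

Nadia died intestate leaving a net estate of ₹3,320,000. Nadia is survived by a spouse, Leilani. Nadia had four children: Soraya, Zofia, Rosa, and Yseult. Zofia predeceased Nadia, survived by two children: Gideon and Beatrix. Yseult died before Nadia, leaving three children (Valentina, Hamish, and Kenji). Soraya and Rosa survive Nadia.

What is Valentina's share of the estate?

Leilani first takes ₹120,000, leaving a balance of ₹3,200,000. Leilani then takes three-eighths of the balance (₹1,200,000), for a total of ₹1,320,000. The remaining ₹2,000,000 passes to the descendants.
The descendants' portion (₹2,000,000) is divided at the children's generation into 4 shares of ₹500,000. Soraya and Rosa each take ₹500,000. The 2 shares of the deceased (Zofia and Yseult) are combined into a pool of ₹1,000,000.
That pool (₹1,000,000) is divided at the grandchildren's generation equally among Gideon, Beatrix, Valentina, Hamish, and Kenji: ₹200,000 each.

Valentina receives ₹200,000.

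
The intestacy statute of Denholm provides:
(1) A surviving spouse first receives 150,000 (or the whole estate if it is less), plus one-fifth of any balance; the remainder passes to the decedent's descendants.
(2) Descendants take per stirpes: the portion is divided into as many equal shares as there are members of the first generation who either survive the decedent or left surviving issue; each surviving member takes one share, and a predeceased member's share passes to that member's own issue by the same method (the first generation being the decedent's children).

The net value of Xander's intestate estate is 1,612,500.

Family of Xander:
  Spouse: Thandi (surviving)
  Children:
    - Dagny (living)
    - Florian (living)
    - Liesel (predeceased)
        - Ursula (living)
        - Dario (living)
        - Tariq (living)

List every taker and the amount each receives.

Thandi first takes 150,000, leaving a balance of 1,462,500. Thandi then takes one-fifth of the balance (292,500), for a total of 442,500. The remaining 1,170,000 passes to the descendants.
The descendants' portion (1,170,000) is divided into 3 shares of 390,000: Dagny and Florian each take 390,000; Liesel's 390,000 share passes to Liesel's issue.
Liesel's share (390,000) is divided into 3 shares of 130,000: Ursula, Dario, and Tariq each take 130,000.

Thandi: 442,500; Dagny: 390,000; Florian: 390,000; Ursula: 130,000; Dario: 130,000; Tariq: 130,000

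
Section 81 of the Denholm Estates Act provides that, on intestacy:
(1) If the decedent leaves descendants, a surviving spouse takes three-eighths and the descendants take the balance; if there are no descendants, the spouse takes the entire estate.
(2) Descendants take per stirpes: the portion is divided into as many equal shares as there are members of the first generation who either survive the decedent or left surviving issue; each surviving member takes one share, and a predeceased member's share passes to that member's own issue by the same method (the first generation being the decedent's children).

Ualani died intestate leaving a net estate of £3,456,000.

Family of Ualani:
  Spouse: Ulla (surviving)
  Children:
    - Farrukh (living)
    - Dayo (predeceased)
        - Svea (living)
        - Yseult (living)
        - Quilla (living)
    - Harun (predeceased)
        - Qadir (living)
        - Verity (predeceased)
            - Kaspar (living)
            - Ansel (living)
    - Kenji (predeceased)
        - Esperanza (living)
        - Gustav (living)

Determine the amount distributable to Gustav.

Ulla takes three-eighths of £3,456,000 = £1,296,000. The remaining £2,160,000 passes to the descendants.
The descendants' portion (£2,160,000) is divided into 4 shares of £540,000: Farrukh takes £540,000; Dayo's £540,000 share passes to Dayo's issue; Harun's £540,000 share passes to Harun's issue; Kenji's £540,000 share passes to Kenji's issue.
Dayo's share (£540,000) is divided into 3 shares of £180,000: Svea, Yseult, and Quilla each take £180,000.
Harun's share (£540,000) is divided into 2 shares of £270,000: Qadir takes £270,000; Verity's £270,000 share passes to Verity's issue.
Verity's share (£270,000) is divided into 2 shares of £135,000: Kaspar and Ansel each take £135,000.
Kenji's share (£540,000) is divided into 2 shares of £270,000: Esperanza and Gustav each take £270,000.

Gustav receives £270,000.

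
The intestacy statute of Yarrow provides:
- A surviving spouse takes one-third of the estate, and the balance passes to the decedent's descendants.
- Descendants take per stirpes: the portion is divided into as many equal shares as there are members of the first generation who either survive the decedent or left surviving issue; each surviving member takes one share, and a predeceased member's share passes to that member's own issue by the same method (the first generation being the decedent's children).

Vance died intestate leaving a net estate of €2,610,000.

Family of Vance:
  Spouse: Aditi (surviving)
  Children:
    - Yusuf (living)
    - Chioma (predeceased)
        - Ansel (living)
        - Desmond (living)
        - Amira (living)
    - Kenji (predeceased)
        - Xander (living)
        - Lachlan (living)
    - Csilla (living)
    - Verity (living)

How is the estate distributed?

Aditi: €870,000; Yusuf: €348,000; Ansel: €116,000; Desmond: €116,000; Amira: €116,000; Xander: €174,000; Lachlan: €174,000; Csilla: €348,000; Verity: €348,000

Aditi takes one-third of €2,610,000 = €870,000. The remaining €1,740,000 passes to the descendants.
The descendants' portion (€1,740,000) is divided into 5 shares of €348,000: Yusuf, Csilla, and Verity each take €348,000; Chioma's €348,000 share passes to Chioma's issue; Kenji's €348,000 share passes to Kenji's issue.
Chioma's share (€348,000) is divided into 3 shares of €116,000: Ansel, Desmond, and Amira each take €116,000.
Kenji's share (€348,000) is divided into 2 shares of €174,000: Xander and Lachlan each take €174,000.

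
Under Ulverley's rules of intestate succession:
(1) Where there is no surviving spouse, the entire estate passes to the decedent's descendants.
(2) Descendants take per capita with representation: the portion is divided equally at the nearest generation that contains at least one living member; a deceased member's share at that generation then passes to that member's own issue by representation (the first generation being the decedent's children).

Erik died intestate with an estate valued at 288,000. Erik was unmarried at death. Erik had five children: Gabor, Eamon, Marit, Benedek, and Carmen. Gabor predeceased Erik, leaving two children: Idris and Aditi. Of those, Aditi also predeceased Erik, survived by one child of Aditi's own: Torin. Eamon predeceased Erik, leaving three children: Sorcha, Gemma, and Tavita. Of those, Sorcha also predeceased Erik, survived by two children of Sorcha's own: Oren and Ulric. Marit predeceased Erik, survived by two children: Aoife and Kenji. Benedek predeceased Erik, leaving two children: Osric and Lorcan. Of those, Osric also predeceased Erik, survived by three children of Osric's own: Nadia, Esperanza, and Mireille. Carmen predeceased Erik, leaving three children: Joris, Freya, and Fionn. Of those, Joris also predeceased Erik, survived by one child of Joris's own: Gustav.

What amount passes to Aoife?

The entire 288,000 passes to the descendants.
No child survives, so the initial division is made at the grandchildren's generation.
That amount (288,000) is divided into 12 shares of 24,000: Idris, Gemma, Tavita, Aoife, Kenji, Lorcan, Freya, and Fionn each take 24,000; Aditi's 24,000 share passes to Aditi's issue; Sorcha's 24,000 share passes to Sorcha's issue; Osric's 24,000 share passes to Osric's issue; Joris's 24,000 share passes to Joris's issue.
Aditi's share (24,000) passes entirely to Torin.
Sorcha's share (24,000) is divided into 2 shares of 12,000: Oren and Ulric each take 12,000.
Osric's share (24,000) is divided into 3 shares of 8,000: Nadia, Esperanza, and Mireille each take 8,000.
Joris's share (24,000) passes entirely to Gustav.

Aoife receives 24,000.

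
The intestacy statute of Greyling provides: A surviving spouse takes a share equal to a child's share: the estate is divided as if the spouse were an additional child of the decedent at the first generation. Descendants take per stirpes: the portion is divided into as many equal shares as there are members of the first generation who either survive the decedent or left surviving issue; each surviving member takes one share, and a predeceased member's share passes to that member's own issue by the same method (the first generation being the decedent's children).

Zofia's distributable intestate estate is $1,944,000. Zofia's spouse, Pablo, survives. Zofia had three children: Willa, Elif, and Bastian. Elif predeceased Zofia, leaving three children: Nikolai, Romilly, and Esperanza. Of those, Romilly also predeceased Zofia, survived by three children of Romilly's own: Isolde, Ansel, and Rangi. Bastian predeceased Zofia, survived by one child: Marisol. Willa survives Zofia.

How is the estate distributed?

Pablo: $486,000; Willa: $486,000; Nikolai: $162,000; Isolde: $54,000; Ansel: $54,000; Rangi: $54,000; Esperanza: $162,000; Marisol: $486,000

The spouse counts as an additional share at the children's level, so there are 4 primary shares of $486,000. Pablo takes one such share ($486,000).
The children's combined portion ($1,458,000) is divided into 3 shares of $486,000: Willa takes $486,000; Elif's $486,000 share passes to Elif's issue; Bastian's $486,000 share passes to Bastian's issue.
Elif's share ($486,000) is divided into 3 shares of $162,000: Nikolai and Esperanza each take $162,000; Romilly's $162,000 share passes to Romilly's issue.
Romilly's share ($162,000) is divided into 3 shares of $54,000: Isolde, Ansel, and Rangi each take $54,000.
Bastian's share ($486,000) passes entirely to Marisol.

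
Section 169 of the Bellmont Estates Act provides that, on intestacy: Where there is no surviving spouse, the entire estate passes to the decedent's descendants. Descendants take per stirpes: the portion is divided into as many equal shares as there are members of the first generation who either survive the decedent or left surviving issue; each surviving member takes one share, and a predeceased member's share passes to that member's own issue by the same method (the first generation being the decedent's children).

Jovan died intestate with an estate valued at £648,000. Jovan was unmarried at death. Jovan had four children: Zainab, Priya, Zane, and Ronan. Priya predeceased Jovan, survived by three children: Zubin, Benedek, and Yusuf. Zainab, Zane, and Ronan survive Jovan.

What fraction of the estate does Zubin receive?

The entire £648,000 passes to the descendants.
That amount (£648,000) is divided into 4 shares of £162,000: Zainab, Zane, and Ronan each take £162,000; Priya's £162,000 share passes to Priya's issue.
Priya's share (£162,000) is divided into 3 shares of £54,000: Zubin, Benedek, and Yusuf each take £54,000.

Zubin receives 1/12 of the estate.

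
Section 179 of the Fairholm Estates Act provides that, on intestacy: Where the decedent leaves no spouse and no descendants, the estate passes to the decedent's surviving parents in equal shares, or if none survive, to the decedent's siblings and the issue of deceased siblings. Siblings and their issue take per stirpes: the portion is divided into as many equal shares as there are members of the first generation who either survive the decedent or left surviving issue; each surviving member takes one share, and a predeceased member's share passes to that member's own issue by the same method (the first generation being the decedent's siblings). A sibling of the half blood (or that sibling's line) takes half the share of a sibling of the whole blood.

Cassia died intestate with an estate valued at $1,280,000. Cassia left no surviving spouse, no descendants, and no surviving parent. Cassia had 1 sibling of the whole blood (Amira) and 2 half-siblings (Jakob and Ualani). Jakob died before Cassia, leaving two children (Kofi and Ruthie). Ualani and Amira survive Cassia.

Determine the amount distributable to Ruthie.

The entire $1,280,000 passes to the siblings and their issue.
Counting each half-blood sibling's line as half a unit, there are 2 units in $1,280,000, so one unit is $640,000. Whole-blood lines (Amira) take $640,000 each; half-blood lines (Jakob and Ualani) take $320,000 each.
Jakob's share ($320,000) is divided into 2 shares of $160,000: Kofi and Ruthie each take $160,000.

Ruthie receives $160,000.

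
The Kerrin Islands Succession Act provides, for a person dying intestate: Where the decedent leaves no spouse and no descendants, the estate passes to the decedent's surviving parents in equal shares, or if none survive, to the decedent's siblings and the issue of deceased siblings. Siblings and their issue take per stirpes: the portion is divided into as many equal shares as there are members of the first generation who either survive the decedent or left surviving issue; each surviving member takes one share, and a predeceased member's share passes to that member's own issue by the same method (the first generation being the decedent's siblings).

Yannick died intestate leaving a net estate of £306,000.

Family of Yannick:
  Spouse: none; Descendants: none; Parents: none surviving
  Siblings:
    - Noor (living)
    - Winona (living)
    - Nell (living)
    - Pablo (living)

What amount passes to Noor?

Noor receives £76,500.

The entire £306,000 passes to the siblings and their issue.
That amount (£306,000) is divided into 4 shares of £76,500: Noor, Winona, Nell, and Pablo each take £76,500.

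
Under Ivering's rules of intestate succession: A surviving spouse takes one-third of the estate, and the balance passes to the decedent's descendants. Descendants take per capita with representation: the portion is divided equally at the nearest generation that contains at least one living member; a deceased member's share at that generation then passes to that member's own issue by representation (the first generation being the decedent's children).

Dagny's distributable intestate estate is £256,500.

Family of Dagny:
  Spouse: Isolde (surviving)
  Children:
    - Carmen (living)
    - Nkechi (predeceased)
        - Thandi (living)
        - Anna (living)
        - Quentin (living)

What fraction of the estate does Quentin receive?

Isolde takes one-third of £256,500 = £85,500. The remaining £171,000 passes to the descendants.
The descendants' portion (£171,000) is divided into 2 shares of £85,500: Carmen takes £85,500; Nkechi's £85,500 share passes to Nkechi's issue.
Nkechi's share (£85,500) is divided into 3 shares of £28,500: Thandi, Anna, and Quentin each take £28,500.

Quentin receives 1/9 of the estate.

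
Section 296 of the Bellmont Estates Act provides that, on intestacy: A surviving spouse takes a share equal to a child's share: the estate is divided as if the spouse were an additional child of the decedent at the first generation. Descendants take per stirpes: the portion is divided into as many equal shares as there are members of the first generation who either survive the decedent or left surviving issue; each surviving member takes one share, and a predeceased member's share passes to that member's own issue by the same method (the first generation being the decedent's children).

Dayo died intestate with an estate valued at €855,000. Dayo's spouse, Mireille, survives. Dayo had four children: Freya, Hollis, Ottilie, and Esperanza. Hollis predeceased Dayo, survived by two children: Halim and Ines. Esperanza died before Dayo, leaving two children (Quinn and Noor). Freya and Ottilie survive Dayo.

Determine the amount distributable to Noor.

Noor receives €85,500.

The spouse counts as an additional share at the children's level, so there are 5 primary shares of €171,000. Mireille takes one such share (€171,000).
The children's combined portion (€684,000) is divided into 4 shares of €171,000: Freya and Ottilie each take €171,000; Hollis's €171,000 share passes to Hollis's issue; Esperanza's €171,000 share passes to Esperanza's issue.
Hollis's share (€171,000) is divided into 2 shares of €85,500: Halim and Ines each take €85,500.
Esperanza's share (€171,000) is divided into 2 shares of €85,500: Quinn and Noor each take €85,500.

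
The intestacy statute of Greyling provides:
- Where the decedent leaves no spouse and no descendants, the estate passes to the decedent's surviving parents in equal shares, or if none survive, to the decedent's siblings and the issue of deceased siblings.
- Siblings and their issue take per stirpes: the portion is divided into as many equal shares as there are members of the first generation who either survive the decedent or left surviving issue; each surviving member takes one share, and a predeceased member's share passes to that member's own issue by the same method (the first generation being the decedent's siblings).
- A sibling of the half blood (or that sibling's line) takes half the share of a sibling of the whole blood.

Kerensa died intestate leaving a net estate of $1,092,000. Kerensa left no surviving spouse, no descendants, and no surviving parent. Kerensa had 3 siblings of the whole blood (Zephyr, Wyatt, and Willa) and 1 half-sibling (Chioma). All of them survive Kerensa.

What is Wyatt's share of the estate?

The entire $1,092,000 passes to the siblings and their issue.
Counting each half-blood sibling's line as half a unit, there are 7/2 units in $1,092,000, so one unit is $312,000. Whole-blood lines (Zephyr, Wyatt, and Willa) take $312,000 each; half-blood lines (Chioma) take $156,000 each.

Wyatt receives $312,000.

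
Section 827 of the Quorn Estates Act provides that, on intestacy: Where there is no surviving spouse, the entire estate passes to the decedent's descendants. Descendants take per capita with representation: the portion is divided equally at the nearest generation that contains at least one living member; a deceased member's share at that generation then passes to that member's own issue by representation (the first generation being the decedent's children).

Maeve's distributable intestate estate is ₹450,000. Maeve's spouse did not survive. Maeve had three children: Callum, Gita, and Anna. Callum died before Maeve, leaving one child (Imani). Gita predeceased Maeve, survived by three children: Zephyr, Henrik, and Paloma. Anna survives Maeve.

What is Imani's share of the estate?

The entire ₹450,000 passes to the descendants.
That amount (₹450,000) is divided into 3 shares of ₹150,000: Anna takes ₹150,000; Callum's ₹150,000 share passes to Callum's issue; Gita's ₹150,000 share passes to Gita's issue.
Callum's share (₹150,000) passes entirely to Imani.
Gita's share (₹150,000) is divided into 3 shares of ₹50,000: Zephyr, Henrik, and Paloma each take ₹50,000.

Imani receives ₹150,000.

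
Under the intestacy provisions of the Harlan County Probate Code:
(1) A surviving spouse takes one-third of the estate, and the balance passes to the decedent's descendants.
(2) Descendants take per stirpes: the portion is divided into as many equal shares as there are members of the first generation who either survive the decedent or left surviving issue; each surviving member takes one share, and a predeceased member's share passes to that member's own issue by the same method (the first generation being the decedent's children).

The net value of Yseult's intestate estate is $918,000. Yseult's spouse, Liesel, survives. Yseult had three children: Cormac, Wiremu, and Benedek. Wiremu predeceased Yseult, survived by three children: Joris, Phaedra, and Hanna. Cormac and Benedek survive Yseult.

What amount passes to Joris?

Joris receives $68,000.

Liesel takes one-third of $918,000 = $306,000. The remaining $612,000 passes to the descendants.
The descendants' portion ($612,000) is divided into 3 shares of $204,000: Cormac and Benedek each take $204,000; Wiremu's $204,000 share passes to Wiremu's issue.
Wiremu's share ($204,000) is divided into 3 shares of $68,000: Joris, Phaedra, and Hanna each take $68,000.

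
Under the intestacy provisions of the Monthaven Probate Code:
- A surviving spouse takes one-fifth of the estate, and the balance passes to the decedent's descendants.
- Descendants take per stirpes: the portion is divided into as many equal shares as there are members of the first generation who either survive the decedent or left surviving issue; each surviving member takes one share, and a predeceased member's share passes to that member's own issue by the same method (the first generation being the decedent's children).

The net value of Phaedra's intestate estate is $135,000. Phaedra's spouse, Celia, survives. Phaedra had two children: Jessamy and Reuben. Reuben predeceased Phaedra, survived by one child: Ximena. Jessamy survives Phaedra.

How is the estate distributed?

Celia takes one-fifth of $135,000 = $27,000. The remaining $108,000 passes to the descendants.
The descendants' portion ($108,000) is divided into 2 shares of $54,000: Jessamy takes $54,000; Reuben's $54,000 share passes to Reuben's issue.
Reuben's share ($54,000) passes entirely to Ximena.

Celia: $27,000; Jessamy: $54,000; Ximena: $54,000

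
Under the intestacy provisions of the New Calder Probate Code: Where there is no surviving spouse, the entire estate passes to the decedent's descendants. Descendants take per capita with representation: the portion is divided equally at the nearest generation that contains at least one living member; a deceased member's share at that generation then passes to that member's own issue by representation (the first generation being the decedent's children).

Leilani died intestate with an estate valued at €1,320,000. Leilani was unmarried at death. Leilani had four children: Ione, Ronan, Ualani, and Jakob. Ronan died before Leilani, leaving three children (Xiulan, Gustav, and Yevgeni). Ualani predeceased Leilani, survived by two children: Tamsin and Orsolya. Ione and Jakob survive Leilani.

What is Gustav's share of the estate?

Gustav receives €110,000.

The entire €1,320,000 passes to the descendants.
That amount (€1,320,000) is divided into 4 shares of €330,000: Ione and Jakob each take €330,000; Ronan's €330,000 share passes to Ronan's issue; Ualani's €330,000 share passes to Ualani's issue.
Ronan's share (€330,000) is divided into 3 shares of €110,000: Xiulan, Gustav, and Yevgeni each take €110,000.
Ualani's share (€330,000) is divided into 2 shares of €165,000: Tamsin and Orsolya each take €165,000.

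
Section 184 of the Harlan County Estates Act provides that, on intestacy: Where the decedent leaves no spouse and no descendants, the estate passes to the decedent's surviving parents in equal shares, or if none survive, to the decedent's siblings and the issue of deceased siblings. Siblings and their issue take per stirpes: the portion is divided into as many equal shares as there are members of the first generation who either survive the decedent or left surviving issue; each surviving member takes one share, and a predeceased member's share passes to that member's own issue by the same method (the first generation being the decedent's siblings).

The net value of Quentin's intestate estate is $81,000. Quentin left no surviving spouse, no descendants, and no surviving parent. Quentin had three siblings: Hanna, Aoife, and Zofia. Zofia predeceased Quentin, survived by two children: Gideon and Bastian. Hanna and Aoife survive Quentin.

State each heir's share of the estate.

The entire $81,000 passes to the siblings and their issue.
That amount ($81,000) is divided into 3 shares of $27,000: Hanna and Aoife each take $27,000; Zofia's $27,000 share passes to Zofia's issue.
Zofia's share ($27,000) is divided into 2 shares of $13,500: Gideon and Bastian each take $13,500.

Hanna: $27,000; Aoife: $27,000; Gideon: $13,500; Bastian: $13,500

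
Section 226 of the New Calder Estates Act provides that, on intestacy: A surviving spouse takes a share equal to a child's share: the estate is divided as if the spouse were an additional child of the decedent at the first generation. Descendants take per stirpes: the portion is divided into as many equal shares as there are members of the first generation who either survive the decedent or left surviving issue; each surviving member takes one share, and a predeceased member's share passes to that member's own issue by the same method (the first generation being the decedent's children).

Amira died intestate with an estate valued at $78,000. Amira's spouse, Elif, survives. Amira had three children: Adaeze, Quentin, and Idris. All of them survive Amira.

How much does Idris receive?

The spouse counts as an additional share at the children's level, so there are 4 primary shares of $19,500. Elif takes one such share ($19,500).
The children's combined portion ($58,500) is divided into 3 shares of $19,500: Adaeze, Quentin, and Idris each take $19,500.

Idris receives $19,500.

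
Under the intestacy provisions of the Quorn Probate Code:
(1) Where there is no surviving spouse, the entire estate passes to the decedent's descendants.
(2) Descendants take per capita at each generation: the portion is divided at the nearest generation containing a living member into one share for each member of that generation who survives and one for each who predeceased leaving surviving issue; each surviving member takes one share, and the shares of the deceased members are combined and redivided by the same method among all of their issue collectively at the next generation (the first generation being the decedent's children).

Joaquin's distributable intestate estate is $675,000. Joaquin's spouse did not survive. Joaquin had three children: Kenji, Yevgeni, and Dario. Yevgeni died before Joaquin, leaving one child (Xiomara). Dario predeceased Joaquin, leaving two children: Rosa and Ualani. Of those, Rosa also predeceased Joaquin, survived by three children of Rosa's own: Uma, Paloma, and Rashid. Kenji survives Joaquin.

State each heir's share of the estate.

Kenji: $225,000; Xiomara: $150,000; Uma: $50,000; Paloma: $50,000; Rashid: $50,000; Ualani: $150,000

The entire $675,000 passes to the descendants.
That amount ($675,000) is divided at the children's generation into 3 shares of $225,000. Kenji takes $225,000. The 2 shares of the deceased (Yevgeni and Dario) are combined into a pool of $450,000.
That pool ($450,000) is divided at the grandchildren's generation into 3 shares of $150,000. Xiomara and Ualani each take $150,000. The remaining share for the deceased Rosa ($150,000) is carried to the next generation.
That pool ($150,000) is divided at the great-grandchildren's generation equally among Uma, Paloma, and Rashid: $50,000 each.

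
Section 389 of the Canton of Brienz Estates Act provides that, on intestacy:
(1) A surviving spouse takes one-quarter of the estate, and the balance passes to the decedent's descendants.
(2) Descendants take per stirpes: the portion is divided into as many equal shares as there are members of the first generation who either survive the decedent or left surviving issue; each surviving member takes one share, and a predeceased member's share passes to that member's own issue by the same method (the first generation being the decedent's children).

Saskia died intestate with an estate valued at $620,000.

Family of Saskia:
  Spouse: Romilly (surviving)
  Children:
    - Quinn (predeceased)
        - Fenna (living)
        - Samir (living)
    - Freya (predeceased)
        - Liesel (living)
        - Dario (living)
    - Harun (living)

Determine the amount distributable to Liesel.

Romilly takes one-quarter of $620,000 = $155,000. The remaining $465,000 passes to the descendants.
The descendants' portion ($465,000) is divided into 3 shares of $155,000: Harun takes $155,000; Quinn's $155,000 share passes to Quinn's issue; Freya's $155,000 share passes to Freya's issue.
Quinn's share ($155,000) is divided into 2 shares of $77,500: Fenna and Samir each take $77,500.
Freya's share ($155,000) is divided into 2 shares of $77,500: Liesel and Dario each take $77,500.

Liesel receives $77,500.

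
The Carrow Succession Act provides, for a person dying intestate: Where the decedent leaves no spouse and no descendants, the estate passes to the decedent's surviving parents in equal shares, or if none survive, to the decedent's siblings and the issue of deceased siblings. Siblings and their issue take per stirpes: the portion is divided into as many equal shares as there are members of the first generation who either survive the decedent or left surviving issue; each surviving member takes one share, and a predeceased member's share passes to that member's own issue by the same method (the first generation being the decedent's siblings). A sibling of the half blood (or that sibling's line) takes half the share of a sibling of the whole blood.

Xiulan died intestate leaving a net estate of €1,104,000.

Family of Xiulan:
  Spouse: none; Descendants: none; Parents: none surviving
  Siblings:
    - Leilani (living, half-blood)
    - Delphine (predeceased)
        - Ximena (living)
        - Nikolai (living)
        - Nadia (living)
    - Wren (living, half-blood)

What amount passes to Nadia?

The entire €1,104,000 passes to the siblings and their issue.
Counting each half-blood sibling's line as half a unit, there are 2 units in €1,104,000, so one unit is €552,000. Whole-blood lines (Delphine) take €552,000 each; half-blood lines (Leilani and Wren) take €276,000 each.
Delphine's share (€552,000) is divided into 3 shares of €184,000: Ximena, Nikolai, and Nadia each take €184,000.

Nadia receives €184,000.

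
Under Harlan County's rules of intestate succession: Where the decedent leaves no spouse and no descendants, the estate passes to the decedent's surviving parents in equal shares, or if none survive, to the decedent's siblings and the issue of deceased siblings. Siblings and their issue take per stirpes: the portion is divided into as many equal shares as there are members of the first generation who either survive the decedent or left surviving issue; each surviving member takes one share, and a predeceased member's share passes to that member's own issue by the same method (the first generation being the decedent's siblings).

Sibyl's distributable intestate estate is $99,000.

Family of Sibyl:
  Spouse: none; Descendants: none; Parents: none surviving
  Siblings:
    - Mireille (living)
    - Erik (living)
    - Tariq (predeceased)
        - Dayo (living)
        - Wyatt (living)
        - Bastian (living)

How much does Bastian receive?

Bastian receives $11,000.

The entire $99,000 passes to the siblings and their issue.
That amount ($99,000) is divided into 3 shares of $33,000: Mireille and Erik each take $33,000; Tariq's $33,000 share passes to Tariq's issue.
Tariq's share ($33,000) is divided into 3 shares of $11,000: Dayo, Wyatt, and Bastian each take $11,000.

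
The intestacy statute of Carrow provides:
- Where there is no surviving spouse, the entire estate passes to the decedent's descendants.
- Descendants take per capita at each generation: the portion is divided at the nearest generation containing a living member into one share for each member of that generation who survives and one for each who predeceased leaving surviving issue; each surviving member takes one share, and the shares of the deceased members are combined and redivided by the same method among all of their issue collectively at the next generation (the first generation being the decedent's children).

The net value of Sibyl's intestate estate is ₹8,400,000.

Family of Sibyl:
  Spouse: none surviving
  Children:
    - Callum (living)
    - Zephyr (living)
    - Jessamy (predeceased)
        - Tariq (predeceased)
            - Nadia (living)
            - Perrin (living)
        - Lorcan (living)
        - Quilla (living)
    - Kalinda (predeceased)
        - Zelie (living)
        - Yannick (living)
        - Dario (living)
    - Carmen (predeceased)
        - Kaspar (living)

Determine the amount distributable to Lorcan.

The entire ₹8,400,000 passes to the descendants.
That amount (₹8,400,000) is divided at the children's generation into 5 shares of ₹1,680,000. Callum and Zephyr each take ₹1,680,000. The 3 shares of the deceased (Jessamy, Kalinda, and Carmen) are combined into a pool of ₹5,040,000.
That pool (₹5,040,000) is divided at the grandchildren's generation into 7 shares of ₹720,000. Lorcan, Quilla, Zelie, Yannick, Dario, and Kaspar each take ₹720,000. The remaining share for the deceased Tariq (₹720,000) is carried to the next generation.
That pool (₹720,000) is divided at the great-grandchildren's generation equally among Nadia and Perrin: ₹360,000 each.

Lorcan receives ₹720,000.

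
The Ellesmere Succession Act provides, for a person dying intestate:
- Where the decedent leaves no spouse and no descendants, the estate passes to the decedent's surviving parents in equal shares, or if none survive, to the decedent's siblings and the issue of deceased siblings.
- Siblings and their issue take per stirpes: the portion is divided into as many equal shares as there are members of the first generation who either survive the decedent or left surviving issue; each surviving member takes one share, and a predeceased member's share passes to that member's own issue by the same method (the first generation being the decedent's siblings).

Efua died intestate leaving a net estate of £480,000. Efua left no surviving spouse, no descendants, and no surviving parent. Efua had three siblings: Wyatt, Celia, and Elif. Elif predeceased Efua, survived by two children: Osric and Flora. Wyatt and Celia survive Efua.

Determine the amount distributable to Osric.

The entire £480,000 passes to the siblings and their issue.
That amount (£480,000) is divided into 3 shares of £160,000: Wyatt and Celia each take £160,000; Elif's £160,000 share passes to Elif's issue.
Elif's share (£160,000) is divided into 2 shares of £80,000: Osric and Flora each take £80,000.

Osric receives £80,000.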